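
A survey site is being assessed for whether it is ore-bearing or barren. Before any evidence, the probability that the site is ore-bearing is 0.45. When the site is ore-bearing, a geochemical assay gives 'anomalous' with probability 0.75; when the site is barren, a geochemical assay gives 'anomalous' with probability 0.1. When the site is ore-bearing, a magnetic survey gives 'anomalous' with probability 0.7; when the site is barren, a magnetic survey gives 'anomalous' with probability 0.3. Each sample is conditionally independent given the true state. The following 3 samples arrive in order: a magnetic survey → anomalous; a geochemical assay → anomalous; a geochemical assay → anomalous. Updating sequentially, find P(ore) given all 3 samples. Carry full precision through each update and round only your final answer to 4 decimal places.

0.9908

After a magnetic survey='anomalous': P(ore) = 0.7·0.4500 / (0.7·0.4500 + 0.3·0.5500) ≈ 0.6562
After a geochemical assay='anomalous': P(ore) = 0.75·0.6562 / (0.75·0.6562 + 0.1·0.3438) ≈ 0.9347
After a geochemical assay='anomalous': P(ore) = 0.75·0.9347 / (0.75·0.9347 + 0.1·0.0653) ≈ 0.9908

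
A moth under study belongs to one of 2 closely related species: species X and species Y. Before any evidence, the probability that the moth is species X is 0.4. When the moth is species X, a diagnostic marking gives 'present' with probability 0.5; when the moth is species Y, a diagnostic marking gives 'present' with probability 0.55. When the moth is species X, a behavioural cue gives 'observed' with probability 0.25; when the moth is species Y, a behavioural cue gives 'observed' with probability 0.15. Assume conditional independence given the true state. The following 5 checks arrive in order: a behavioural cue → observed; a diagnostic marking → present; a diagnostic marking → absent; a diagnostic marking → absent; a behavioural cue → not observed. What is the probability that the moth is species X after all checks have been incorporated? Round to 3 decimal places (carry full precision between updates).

0.524

Apply Bayes' rule sequentially, carrying P(species X) forward.
After a behavioural cue='observed': P(species X) = 0.25·0.4000 / (0.25·0.4000 + 0.15·0.6000) ≈ 0.5263
After a diagnostic marking='present': P(species X) = 0.5·0.5263 / (0.5·0.5263 + 0.55·0.4737) ≈ 0.5025
After a diagnostic marking='absent': P(species X) = 0.5·0.5025 / (0.5·0.5025 + 0.45·0.4975) ≈ 0.5288
After a diagnostic marking='absent': P(species X) = 0.5·0.5288 / (0.5·0.5288 + 0.45·0.4712) ≈ 0.5550
After a behavioural cue='not observed': P(species X) = 0.75·0.5550 / (0.75·0.5550 + 0.85·0.4450) ≈ 0.5239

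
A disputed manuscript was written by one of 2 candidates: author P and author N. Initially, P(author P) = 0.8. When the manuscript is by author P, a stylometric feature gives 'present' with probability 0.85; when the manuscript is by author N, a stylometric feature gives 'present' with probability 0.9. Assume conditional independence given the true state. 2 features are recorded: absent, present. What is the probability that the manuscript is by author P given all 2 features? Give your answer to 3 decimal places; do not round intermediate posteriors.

0.850

After 'absent': P(author P) = 0.15·0.8000 / (0.15·0.8000 + 0.1·0.2000) ≈ 0.8571
After 'present': P(author P) = 0.85·0.8571 / (0.85·0.8571 + 0.9·0.1429) ≈ 0.8500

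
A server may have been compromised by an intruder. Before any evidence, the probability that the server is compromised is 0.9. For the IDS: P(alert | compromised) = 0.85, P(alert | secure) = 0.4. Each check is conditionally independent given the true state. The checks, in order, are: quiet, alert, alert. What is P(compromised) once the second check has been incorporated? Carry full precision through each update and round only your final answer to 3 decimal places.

0.827

After 'quiet': P(compromised) = 0.15·0.9000 / (0.15·0.9000 + 0.6·0.1000) ≈ 0.6923
After 'alert': P(compromised) = 0.85·0.6923 / (0.85·0.6923 + 0.4·0.3077) ≈ 0.8270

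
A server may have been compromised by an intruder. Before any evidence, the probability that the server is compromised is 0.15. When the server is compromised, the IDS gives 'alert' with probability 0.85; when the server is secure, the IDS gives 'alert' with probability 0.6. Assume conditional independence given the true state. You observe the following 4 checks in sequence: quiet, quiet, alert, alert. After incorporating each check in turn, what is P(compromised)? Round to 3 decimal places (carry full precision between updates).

0.047

Each posterior becomes the prior for the next update.
After 'quiet': P(compromised) = 0.15·0.1500 / (0.15·0.1500 + 0.4·0.8500) ≈ 0.0621
After 'quiet': P(compromised) = 0.15·0.0621 / (0.15·0.0621 + 0.4·0.9379) ≈ 0.0242
After 'alert': P(compromised) = 0.85·0.0242 / (0.85·0.0242 + 0.6·0.9758) ≈ 0.0340
After 'alert': P(compromised) = 0.85·0.0340 / (0.85·0.0340 + 0.6·0.9660) ≈ 0.0474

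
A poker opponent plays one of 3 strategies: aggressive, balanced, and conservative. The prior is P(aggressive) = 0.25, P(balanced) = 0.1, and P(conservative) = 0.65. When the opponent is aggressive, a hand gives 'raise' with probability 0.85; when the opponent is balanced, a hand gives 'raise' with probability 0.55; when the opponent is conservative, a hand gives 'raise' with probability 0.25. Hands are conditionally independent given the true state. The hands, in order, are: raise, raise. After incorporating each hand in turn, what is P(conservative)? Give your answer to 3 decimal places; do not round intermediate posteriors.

0.162

Apply Bayes' rule sequentially, carrying P(conservative) forward.
After 'raise': normaliser = 0.85·0.2500 + 0.55·0.1000 + 0.25·0.6500; P(aggressive) ≈ 0.4942, P(balanced) ≈ 0.1279, P(conservative) ≈ 0.3779
After 'raise': normaliser = 0.85·0.4942 + 0.55·0.1279 + 0.25·0.3779; P(aggressive) ≈ 0.7182, P(balanced) ≈ 0.1203, P(conservative) ≈ 0.1615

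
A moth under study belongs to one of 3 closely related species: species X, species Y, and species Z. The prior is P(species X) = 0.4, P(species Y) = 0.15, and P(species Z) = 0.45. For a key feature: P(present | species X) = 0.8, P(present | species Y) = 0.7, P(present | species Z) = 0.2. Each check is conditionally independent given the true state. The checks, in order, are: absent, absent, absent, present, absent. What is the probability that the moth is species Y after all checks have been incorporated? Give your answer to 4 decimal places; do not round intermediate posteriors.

Each posterior becomes the prior for the next update.
After 'absent': normaliser = 0.2·0.4000 + 0.3·0.1500 + 0.8·0.4500; P(species X) ≈ 0.1649, P(species Y) ≈ 0.0928, P(species Z) ≈ 0.7423
After 'absent': normaliser = 0.2·0.1649 + 0.3·0.0928 + 0.8·0.7423; P(species X) ≈ 0.0504, P(species Y) ≈ 0.0425, P(species Z) ≈ 0.9071
After 'absent': normaliser = 0.2·0.0504 + 0.3·0.0425 + 0.8·0.9071; P(species X) ≈ 0.0135, P(species Y) ≈ 0.0170, P(species Z) ≈ 0.9695
After 'present': normaliser = 0.8·0.0135 + 0.7·0.0170 + 0.2·0.9695; P(species X) ≈ 0.0497, P(species Y) ≈ 0.0551, P(species Z) ≈ 0.8952
After 'absent': normaliser = 0.2·0.0497 + 0.3·0.0551 + 0.8·0.8952; P(species X) ≈ 0.0134, P(species Y) ≈ 0.0222, P(species Z) ≈ 0.9644

0.0222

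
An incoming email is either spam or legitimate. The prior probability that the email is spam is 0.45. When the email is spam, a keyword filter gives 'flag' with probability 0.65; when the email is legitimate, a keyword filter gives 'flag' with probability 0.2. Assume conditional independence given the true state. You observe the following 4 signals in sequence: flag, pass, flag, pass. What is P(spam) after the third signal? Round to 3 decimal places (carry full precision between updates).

After 'flag': P(spam) = 0.65·0.4500 / (0.65·0.4500 + 0.2·0.5500) ≈ 0.7267
After 'pass': P(spam) = 0.35·0.7267 / (0.35·0.7267 + 0.8·0.2733) ≈ 0.5378
After 'flag': P(spam) = 0.65·0.5378 / (0.65·0.5378 + 0.2·0.4622) ≈ 0.7908

0.791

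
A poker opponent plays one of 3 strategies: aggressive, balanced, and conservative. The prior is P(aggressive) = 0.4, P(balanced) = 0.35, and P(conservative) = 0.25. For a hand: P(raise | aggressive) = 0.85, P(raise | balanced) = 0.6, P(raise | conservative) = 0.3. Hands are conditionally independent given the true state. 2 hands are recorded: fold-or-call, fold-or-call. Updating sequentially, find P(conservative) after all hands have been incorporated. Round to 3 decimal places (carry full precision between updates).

0.653

After 'fold-or-call': normaliser = 0.15·0.4000 + 0.4·0.3500 + 0.7·0.2500; P(aggressive) ≈ 0.1600, P(balanced) ≈ 0.3733, P(conservative) ≈ 0.4667
After 'fold-or-call': normaliser = 0.15·0.1600 + 0.4·0.3733 + 0.7·0.4667; P(aggressive) ≈ 0.0480, P(balanced) ≈ 0.2987, P(conservative) ≈ 0.6533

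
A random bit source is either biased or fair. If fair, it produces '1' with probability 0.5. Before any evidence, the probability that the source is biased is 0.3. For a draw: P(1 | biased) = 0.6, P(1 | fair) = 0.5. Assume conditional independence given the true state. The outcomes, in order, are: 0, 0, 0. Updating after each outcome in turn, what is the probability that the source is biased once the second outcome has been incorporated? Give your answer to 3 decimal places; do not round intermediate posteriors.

After '0': P(biased) = 0.4·0.3000 / (0.4·0.3000 + 0.5·0.7000) ≈ 0.2553
After '0': P(biased) = 0.4·0.2553 / (0.4·0.2553 + 0.5·0.7447) ≈ 0.2152

0.215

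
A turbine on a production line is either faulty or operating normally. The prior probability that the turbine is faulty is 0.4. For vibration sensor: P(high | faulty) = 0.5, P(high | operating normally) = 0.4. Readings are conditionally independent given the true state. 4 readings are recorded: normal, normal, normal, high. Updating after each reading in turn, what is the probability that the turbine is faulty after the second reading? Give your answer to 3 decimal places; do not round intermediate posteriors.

0.316

After 'normal': P(faulty) = 0.5·0.4000 / (0.5·0.4000 + 0.6·0.6000) ≈ 0.3571
After 'normal': P(faulty) = 0.5·0.3571 / (0.5·0.3571 + 0.6·0.6429) ≈ 0.3165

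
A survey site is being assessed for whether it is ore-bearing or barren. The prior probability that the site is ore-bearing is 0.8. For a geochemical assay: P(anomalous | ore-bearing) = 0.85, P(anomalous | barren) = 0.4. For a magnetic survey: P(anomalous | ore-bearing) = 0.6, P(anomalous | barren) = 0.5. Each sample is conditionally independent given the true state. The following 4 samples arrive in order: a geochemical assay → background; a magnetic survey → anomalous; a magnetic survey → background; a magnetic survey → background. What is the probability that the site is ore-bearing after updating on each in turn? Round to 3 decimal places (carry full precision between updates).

After a geochemical assay='background': P(ore) = 0.15·0.8000 / (0.15·0.8000 + 0.6·0.2000) ≈ 0.5000
After a magnetic survey='anomalous': P(ore) = 0.6·0.5000 / (0.6·0.5000 + 0.5·0.5000) ≈ 0.5455
After a magnetic survey='background': P(ore) = 0.4·0.5455 / (0.4·0.5455 + 0.5·0.4545) ≈ 0.4898
After a magnetic survey='background': P(ore) = 0.4·0.4898 / (0.4·0.4898 + 0.5·0.5102) ≈ 0.4344

0.434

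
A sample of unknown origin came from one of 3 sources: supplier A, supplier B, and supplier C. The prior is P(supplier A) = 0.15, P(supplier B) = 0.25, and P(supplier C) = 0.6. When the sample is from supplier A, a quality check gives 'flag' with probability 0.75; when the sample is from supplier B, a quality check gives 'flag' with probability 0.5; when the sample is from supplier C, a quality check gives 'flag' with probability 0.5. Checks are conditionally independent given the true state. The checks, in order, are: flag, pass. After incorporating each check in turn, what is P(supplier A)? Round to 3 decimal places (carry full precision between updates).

After 'flag': normaliser = 0.75·0.1500 + 0.5·0.2500 + 0.5·0.6000; P(supplier A) ≈ 0.2093, P(supplier B) ≈ 0.2326, P(supplier C) ≈ 0.5581
After 'pass': normaliser = 0.25·0.2093 + 0.5·0.2326 + 0.5·0.5581; P(supplier A) ≈ 0.1169, P(supplier B) ≈ 0.2597, P(supplier C) ≈ 0.6234

0.117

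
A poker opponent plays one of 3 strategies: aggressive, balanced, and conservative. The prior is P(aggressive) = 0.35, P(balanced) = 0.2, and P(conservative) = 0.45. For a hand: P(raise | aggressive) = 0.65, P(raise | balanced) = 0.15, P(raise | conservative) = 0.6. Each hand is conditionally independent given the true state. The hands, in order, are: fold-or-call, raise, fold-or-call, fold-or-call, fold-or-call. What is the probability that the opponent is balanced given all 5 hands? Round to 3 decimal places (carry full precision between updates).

Apply Bayes' rule sequentially, carrying P(balanced) forward.
After 'fold-or-call': normaliser = 0.35·0.3500 + 0.85·0.2000 + 0.4·0.4500; P(aggressive) ≈ 0.2593, P(balanced) ≈ 0.3598, P(conservative) ≈ 0.3810
After 'raise': normaliser = 0.65·0.2593 + 0.15·0.3598 + 0.6·0.3810; P(aggressive) ≈ 0.3736, P(balanced) ≈ 0.1196, P(conservative) ≈ 0.5067
After 'fold-or-call': normaliser = 0.35·0.3736 + 0.85·0.1196 + 0.4·0.5067; P(aggressive) ≈ 0.3005, P(balanced) ≈ 0.2337, P(conservative) ≈ 0.4658
After 'fold-or-call': normaliser = 0.35·0.3005 + 0.85·0.2337 + 0.4·0.4658; P(aggressive) ≈ 0.2146, P(balanced) ≈ 0.4053, P(conservative) ≈ 0.3801
After 'fold-or-call': normaliser = 0.35·0.2146 + 0.85·0.4053 + 0.4·0.3801; P(aggressive) ≈ 0.1314, P(balanced) ≈ 0.6026, P(conservative) ≈ 0.2660

0.603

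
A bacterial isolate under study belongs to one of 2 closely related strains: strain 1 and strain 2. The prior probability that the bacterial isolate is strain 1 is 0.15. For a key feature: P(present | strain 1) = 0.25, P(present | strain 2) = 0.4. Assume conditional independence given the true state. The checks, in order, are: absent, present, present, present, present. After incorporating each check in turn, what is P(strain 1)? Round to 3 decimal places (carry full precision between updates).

0.033

Apply Bayes' rule sequentially, carrying P(strain 1) forward.
After 'absent': P(strain 1) = 0.75·0.1500 / (0.75·0.1500 + 0.6·0.8500) ≈ 0.1807
After 'present': P(strain 1) = 0.25·0.1807 / (0.25·0.1807 + 0.4·0.8193) ≈ 0.1212
After 'present': P(strain 1) = 0.25·0.1212 / (0.25·0.1212 + 0.4·0.8788) ≈ 0.0793
After 'present': P(strain 1) = 0.25·0.0793 / (0.25·0.0793 + 0.4·0.9207) ≈ 0.0511
After 'present': P(strain 1) = 0.25·0.0511 / (0.25·0.0511 + 0.4·0.9489) ≈ 0.0326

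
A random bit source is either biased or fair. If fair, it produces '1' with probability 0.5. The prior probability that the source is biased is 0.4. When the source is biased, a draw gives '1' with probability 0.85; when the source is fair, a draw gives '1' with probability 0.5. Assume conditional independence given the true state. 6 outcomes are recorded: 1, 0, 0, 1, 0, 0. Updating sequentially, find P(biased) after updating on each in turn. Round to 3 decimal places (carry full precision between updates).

0.015

After '1': P(biased) = 0.85·0.4000 / (0.85·0.4000 + 0.5·0.6000) ≈ 0.5312
After '0': P(biased) = 0.15·0.5312 / (0.15·0.5312 + 0.5·0.4688) ≈ 0.2537
After '0': P(biased) = 0.15·0.2537 / (0.15·0.2537 + 0.5·0.7463) ≈ 0.0926
After '1': P(biased) = 0.85·0.0926 / (0.85·0.0926 + 0.5·0.9074) ≈ 0.1478
After '0': P(biased) = 0.15·0.1478 / (0.15·0.1478 + 0.5·0.8522) ≈ 0.0494
After '0': P(biased) = 0.15·0.0494 / (0.15·0.0494 + 0.5·0.9506) ≈ 0.0154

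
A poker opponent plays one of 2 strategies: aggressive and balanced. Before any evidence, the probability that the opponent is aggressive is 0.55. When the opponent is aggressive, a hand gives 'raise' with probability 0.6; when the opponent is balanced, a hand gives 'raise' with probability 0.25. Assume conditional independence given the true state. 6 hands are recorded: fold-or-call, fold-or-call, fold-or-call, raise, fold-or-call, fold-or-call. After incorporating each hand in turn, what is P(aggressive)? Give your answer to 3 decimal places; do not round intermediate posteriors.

After 'fold-or-call': P(aggressive) = 0.4·0.5500 / (0.4·0.5500 + 0.75·0.4500) ≈ 0.3946
After 'fold-or-call': P(aggressive) = 0.4·0.3946 / (0.4·0.3946 + 0.75·0.6054) ≈ 0.2580
After 'fold-or-call': P(aggressive) = 0.4·0.2580 / (0.4·0.2580 + 0.75·0.7420) ≈ 0.1564
After 'raise': P(aggressive) = 0.6·0.1564 / (0.6·0.1564 + 0.25·0.8436) ≈ 0.3080
After 'fold-or-call': P(aggressive) = 0.4·0.3080 / (0.4·0.3080 + 0.75·0.6920) ≈ 0.1918
After 'fold-or-call': P(aggressive) = 0.4·0.1918 / (0.4·0.1918 + 0.75·0.8082) ≈ 0.1124

0.112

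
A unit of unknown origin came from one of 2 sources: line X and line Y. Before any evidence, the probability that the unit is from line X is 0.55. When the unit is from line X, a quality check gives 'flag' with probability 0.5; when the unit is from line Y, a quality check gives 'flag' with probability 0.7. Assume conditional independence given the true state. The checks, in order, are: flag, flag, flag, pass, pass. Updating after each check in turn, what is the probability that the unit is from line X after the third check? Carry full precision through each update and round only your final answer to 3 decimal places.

0.308

After 'flag': P(line X) = 0.5·0.5500 / (0.5·0.5500 + 0.7·0.4500) ≈ 0.4661
After 'flag': P(line X) = 0.5·0.4661 / (0.5·0.4661 + 0.7·0.5339) ≈ 0.3841
After 'flag': P(line X) = 0.5·0.3841 / (0.5·0.3841 + 0.7·0.6159) ≈ 0.3082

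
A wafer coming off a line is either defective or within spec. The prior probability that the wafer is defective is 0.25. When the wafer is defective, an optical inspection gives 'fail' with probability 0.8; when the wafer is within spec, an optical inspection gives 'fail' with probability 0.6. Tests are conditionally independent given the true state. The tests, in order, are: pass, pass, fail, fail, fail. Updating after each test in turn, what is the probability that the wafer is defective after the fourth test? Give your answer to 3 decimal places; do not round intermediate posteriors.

0.129

After 'pass': P(defective) = 0.2·0.2500 / (0.2·0.2500 + 0.4·0.7500) ≈ 0.1429
After 'pass': P(defective) = 0.2·0.1429 / (0.2·0.1429 + 0.4·0.8571) ≈ 0.0769
After 'fail': P(defective) = 0.8·0.0769 / (0.8·0.0769 + 0.6·0.9231) ≈ 0.1000
After 'fail': P(defective) = 0.8·0.1000 / (0.8·0.1000 + 0.6·0.9000) ≈ 0.1290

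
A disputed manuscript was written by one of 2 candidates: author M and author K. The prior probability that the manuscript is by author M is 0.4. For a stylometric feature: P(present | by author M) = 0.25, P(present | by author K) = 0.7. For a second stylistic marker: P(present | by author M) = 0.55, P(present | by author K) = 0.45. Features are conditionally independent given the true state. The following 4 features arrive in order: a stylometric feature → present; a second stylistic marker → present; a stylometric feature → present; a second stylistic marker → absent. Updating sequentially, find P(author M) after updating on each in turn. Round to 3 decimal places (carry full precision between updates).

After a stylometric feature='present': P(author M) = 0.25·0.4000 / (0.25·0.4000 + 0.7·0.6000) ≈ 0.1923
After a second stylistic marker='present': P(author M) = 0.55·0.1923 / (0.55·0.1923 + 0.45·0.8077) ≈ 0.2254
After a stylometric feature='present': P(author M) = 0.25·0.2254 / (0.25·0.2254 + 0.7·0.7746) ≈ 0.0941
After a second stylistic marker='absent': P(author M) = 0.45·0.0941 / (0.45·0.0941 + 0.55·0.9059) ≈ 0.0784

0.078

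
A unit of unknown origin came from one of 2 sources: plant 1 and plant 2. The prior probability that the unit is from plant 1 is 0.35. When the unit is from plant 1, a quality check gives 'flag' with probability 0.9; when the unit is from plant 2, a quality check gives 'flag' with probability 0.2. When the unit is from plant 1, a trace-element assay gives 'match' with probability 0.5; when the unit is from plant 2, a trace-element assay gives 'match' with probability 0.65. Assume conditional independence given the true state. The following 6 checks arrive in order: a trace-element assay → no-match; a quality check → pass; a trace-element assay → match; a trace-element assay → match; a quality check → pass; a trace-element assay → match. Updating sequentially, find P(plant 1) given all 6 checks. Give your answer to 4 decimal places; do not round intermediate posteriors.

Each posterior becomes the prior for the next update.
After a trace-element assay='no-match': P(plant 1) = 0.5·0.3500 / (0.5·0.3500 + 0.35·0.6500) ≈ 0.4348
After a quality check='pass': P(plant 1) = 0.1·0.4348 / (0.1·0.4348 + 0.8·0.5652) ≈ 0.0877
After a trace-element assay='match': P(plant 1) = 0.5·0.0877 / (0.5·0.0877 + 0.65·0.9123) ≈ 0.0689
After a trace-element assay='match': P(plant 1) = 0.5·0.0689 / (0.5·0.0689 + 0.65·0.9311) ≈ 0.0538
After a quality check='pass': P(plant 1) = 0.1·0.0538 / (0.1·0.0538 + 0.8·0.9462) ≈ 0.0071
After a trace-element assay='match': P(plant 1) = 0.5·0.0071 / (0.5·0.0071 + 0.65·0.9929) ≈ 0.0054

0.0054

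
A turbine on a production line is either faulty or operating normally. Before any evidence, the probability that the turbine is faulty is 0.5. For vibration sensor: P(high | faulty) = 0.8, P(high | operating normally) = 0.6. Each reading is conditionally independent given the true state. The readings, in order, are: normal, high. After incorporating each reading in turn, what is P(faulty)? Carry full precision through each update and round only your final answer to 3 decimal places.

0.400

After 'normal': P(faulty) = 0.2·0.5000 / (0.2·0.5000 + 0.4·0.5000) ≈ 0.3333
After 'high': P(faulty) = 0.8·0.3333 / (0.8·0.3333 + 0.6·0.6667) ≈ 0.4000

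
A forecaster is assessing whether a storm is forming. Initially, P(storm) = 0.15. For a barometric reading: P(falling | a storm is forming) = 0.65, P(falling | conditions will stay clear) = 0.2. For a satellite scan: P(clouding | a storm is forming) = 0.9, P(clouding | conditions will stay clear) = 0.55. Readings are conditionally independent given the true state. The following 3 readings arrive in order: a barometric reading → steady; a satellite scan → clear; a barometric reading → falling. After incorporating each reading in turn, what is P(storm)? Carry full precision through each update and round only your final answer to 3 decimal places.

0.053

After a barometric reading='steady': P(storm) = 0.35·0.1500 / (0.35·0.1500 + 0.8·0.8500) ≈ 0.0717
After a satellite scan='clear': P(storm) = 0.1·0.0717 / (0.1·0.0717 + 0.45·0.9283) ≈ 0.0169
After a barometric reading='falling': P(storm) = 0.65·0.0169 / (0.65·0.0169 + 0.2·0.9831) ≈ 0.0528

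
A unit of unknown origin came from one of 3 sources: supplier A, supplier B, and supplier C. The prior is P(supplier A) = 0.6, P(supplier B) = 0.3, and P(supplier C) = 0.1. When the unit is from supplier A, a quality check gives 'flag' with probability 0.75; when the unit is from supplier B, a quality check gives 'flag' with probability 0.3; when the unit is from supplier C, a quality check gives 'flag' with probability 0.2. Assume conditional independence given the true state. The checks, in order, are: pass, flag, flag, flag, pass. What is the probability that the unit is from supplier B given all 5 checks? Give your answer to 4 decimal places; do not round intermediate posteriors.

0.1955

After 'pass': normaliser = 0.25·0.6000 + 0.7·0.3000 + 0.8·0.1000; P(supplier A) ≈ 0.3409, P(supplier B) ≈ 0.4773, P(supplier C) ≈ 0.1818
After 'flag': normaliser = 0.75·0.3409 + 0.3·0.4773 + 0.2·0.1818; P(supplier A) ≈ 0.5875, P(supplier B) ≈ 0.3290, P(supplier C) ≈ 0.0836
After 'flag': normaliser = 0.75·0.5875 + 0.3·0.3290 + 0.2·0.0836; P(supplier A) ≈ 0.7924, P(supplier B) ≈ 0.1775, P(supplier C) ≈ 0.0301
After 'flag': normaliser = 0.75·0.7924 + 0.3·0.1775 + 0.2·0.0301; P(supplier A) ≈ 0.9093, P(supplier B) ≈ 0.0815, P(supplier C) ≈ 0.0092
After 'pass': normaliser = 0.25·0.9093 + 0.7·0.0815 + 0.8·0.0092; P(supplier A) ≈ 0.7793, P(supplier B) ≈ 0.1955, P(supplier C) ≈ 0.0252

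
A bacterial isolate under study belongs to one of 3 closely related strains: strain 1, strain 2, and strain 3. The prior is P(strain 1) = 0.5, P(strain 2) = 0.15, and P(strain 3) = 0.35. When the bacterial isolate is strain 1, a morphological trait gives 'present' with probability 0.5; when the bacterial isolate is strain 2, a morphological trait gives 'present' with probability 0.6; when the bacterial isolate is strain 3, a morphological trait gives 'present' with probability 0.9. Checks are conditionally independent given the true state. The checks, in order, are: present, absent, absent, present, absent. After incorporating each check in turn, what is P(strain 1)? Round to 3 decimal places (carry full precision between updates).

0.807

After 'present': normaliser = 0.5·0.5000 + 0.6·0.1500 + 0.9·0.3500; P(strain 1) ≈ 0.3817, P(strain 2) ≈ 0.1374, P(strain 3) ≈ 0.4809
After 'absent': normaliser = 0.5·0.3817 + 0.4·0.1374 + 0.1·0.4809; P(strain 1) ≈ 0.6494, P(strain 2) ≈ 0.1870, P(strain 3) ≈ 0.1636
After 'absent': normaliser = 0.5·0.6494 + 0.4·0.1870 + 0.1·0.1636; P(strain 1) ≈ 0.7808, P(strain 2) ≈ 0.1799, P(strain 3) ≈ 0.0394
After 'present': normaliser = 0.5·0.7808 + 0.6·0.1799 + 0.9·0.0394; P(strain 1) ≈ 0.7314, P(strain 2) ≈ 0.2022, P(strain 3) ≈ 0.0664
After 'absent': normaliser = 0.5·0.7314 + 0.4·0.2022 + 0.1·0.0664; P(strain 1) ≈ 0.8069, P(strain 2) ≈ 0.1785, P(strain 3) ≈ 0.0146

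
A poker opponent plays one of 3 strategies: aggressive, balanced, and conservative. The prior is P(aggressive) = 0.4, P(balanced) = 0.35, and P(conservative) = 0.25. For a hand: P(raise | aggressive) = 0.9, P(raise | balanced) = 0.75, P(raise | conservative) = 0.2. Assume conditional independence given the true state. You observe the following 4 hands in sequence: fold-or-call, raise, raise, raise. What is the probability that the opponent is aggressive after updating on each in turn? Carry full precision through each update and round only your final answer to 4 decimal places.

0.4309

After 'fold-or-call': normaliser = 0.1·0.4000 + 0.25·0.3500 + 0.8·0.2500; P(aggressive) ≈ 0.1221, P(balanced) ≈ 0.2672, P(conservative) ≈ 0.6107
After 'raise': normaliser = 0.9·0.1221 + 0.75·0.2672 + 0.2·0.6107; P(aggressive) ≈ 0.2542, P(balanced) ≈ 0.4634, P(conservative) ≈ 0.2824
After 'raise': normaliser = 0.9·0.2542 + 0.75·0.4634 + 0.2·0.2824; P(aggressive) ≈ 0.3615, P(balanced) ≈ 0.5492, P(conservative) ≈ 0.0893
After 'raise': normaliser = 0.9·0.3615 + 0.75·0.5492 + 0.2·0.0893; P(aggressive) ≈ 0.4309, P(balanced) ≈ 0.5455, P(conservative) ≈ 0.0236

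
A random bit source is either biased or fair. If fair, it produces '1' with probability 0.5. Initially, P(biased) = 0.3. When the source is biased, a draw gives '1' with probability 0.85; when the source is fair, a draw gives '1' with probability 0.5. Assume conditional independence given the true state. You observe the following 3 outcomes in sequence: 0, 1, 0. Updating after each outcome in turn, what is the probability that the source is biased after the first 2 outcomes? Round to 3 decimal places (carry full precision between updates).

0.179

After '0': P(biased) = 0.15·0.3000 / (0.15·0.3000 + 0.5·0.7000) ≈ 0.1139
After '1': P(biased) = 0.85·0.1139 / (0.85·0.1139 + 0.5·0.8861) ≈ 0.1794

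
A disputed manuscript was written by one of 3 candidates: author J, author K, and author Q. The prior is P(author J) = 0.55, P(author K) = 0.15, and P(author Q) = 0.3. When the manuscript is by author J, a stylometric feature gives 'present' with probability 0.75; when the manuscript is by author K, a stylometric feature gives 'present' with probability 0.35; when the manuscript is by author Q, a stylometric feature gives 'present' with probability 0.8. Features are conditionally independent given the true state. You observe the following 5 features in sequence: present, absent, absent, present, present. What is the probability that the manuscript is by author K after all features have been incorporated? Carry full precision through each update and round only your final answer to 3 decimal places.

0.116

After 'present': normaliser = 0.75·0.5500 + 0.35·0.1500 + 0.8·0.3000; P(author J) ≈ 0.5851, P(author K) ≈ 0.0745, P(author Q) ≈ 0.3404
After 'absent': normaliser = 0.25·0.5851 + 0.65·0.0745 + 0.2·0.3404; P(author J) ≈ 0.5567, P(author K) ≈ 0.1842, P(author Q) ≈ 0.2591
After 'absent': normaliser = 0.25·0.5567 + 0.65·0.1842 + 0.2·0.2591; P(author J) ≈ 0.4479, P(author K) ≈ 0.3853, P(author Q) ≈ 0.1668
After 'present': normaliser = 0.75·0.4479 + 0.35·0.3853 + 0.8·0.1668; P(author J) ≈ 0.5560, P(author K) ≈ 0.2232, P(author Q) ≈ 0.2208
After 'present': normaliser = 0.75·0.5560 + 0.35·0.2232 + 0.8·0.2208; P(author J) ≈ 0.6207, P(author K) ≈ 0.1163, P(author Q) ≈ 0.2630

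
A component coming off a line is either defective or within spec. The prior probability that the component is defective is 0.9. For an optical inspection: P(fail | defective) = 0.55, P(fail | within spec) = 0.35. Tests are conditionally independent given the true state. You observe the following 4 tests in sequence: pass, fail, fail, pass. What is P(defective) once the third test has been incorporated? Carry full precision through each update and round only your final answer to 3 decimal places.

0.939

Each posterior becomes the prior for the next update.
After 'pass': P(defective) = 0.45·0.9000 / (0.45·0.9000 + 0.65·0.1000) ≈ 0.8617
After 'fail': P(defective) = 0.55·0.8617 / (0.55·0.8617 + 0.35·0.1383) ≈ 0.9073
After 'fail': P(defective) = 0.55·0.9073 / (0.55·0.9073 + 0.35·0.0927) ≈ 0.9390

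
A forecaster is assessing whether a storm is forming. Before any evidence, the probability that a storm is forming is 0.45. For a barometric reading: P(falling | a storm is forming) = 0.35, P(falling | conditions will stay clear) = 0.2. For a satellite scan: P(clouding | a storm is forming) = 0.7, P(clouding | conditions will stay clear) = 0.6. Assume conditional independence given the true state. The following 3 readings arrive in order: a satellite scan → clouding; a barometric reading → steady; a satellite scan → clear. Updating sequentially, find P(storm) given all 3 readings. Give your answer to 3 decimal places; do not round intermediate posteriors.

0.368

After a satellite scan='clouding': P(storm) = 0.7·0.4500 / (0.7·0.4500 + 0.6·0.5500) ≈ 0.4884
After a barometric reading='steady': P(storm) = 0.65·0.4884 / (0.65·0.4884 + 0.8·0.5116) ≈ 0.4368
After a satellite scan='clear': P(storm) = 0.3·0.4368 / (0.3·0.4368 + 0.4·0.5632) ≈ 0.3678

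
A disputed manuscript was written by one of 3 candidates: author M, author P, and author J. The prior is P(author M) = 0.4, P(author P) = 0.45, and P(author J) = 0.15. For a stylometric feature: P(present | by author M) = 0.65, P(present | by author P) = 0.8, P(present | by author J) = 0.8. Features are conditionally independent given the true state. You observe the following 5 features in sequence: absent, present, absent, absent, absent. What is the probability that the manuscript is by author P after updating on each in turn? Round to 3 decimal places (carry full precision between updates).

After 'absent': normaliser = 0.35·0.4000 + 0.2·0.4500 + 0.2·0.1500; P(author M) ≈ 0.5385, P(author P) ≈ 0.3462, P(author J) ≈ 0.1154
After 'present': normaliser = 0.65·0.5385 + 0.8·0.3462 + 0.8·0.1154; P(author M) ≈ 0.4866, P(author P) ≈ 0.3850, P(author J) ≈ 0.1283
After 'absent': normaliser = 0.35·0.4866 + 0.2·0.3850 + 0.2·0.1283; P(author M) ≈ 0.6239, P(author P) ≈ 0.2821, P(author J) ≈ 0.0940
After 'absent': normaliser = 0.35·0.6239 + 0.2·0.2821 + 0.2·0.0940; P(author M) ≈ 0.7438, P(author P) ≈ 0.1922, P(author J) ≈ 0.0641
After 'absent': normaliser = 0.35·0.7438 + 0.2·0.1922 + 0.2·0.0641; P(author M) ≈ 0.8355, P(author P) ≈ 0.1234, P(author J) ≈ 0.0411

0.123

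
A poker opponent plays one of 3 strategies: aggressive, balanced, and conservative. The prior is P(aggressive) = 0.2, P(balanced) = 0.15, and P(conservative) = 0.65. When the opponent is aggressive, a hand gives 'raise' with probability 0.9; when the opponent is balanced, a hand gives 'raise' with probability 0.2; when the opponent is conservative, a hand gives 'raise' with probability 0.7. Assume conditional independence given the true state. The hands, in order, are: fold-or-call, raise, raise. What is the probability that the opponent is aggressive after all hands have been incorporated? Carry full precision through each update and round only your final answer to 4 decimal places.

0.1390

After 'fold-or-call': normaliser = 0.1·0.2000 + 0.8·0.1500 + 0.3·0.6500; P(aggressive) ≈ 0.0597, P(balanced) ≈ 0.3582, P(conservative) ≈ 0.5821
After 'raise': normaliser = 0.9·0.0597 + 0.2·0.3582 + 0.7·0.5821; P(aggressive) ≈ 0.1008, P(balanced) ≈ 0.1345, P(conservative) ≈ 0.7647
After 'raise': normaliser = 0.9·0.1008 + 0.2·0.1345 + 0.7·0.7647; P(aggressive) ≈ 0.1390, P(balanced) ≈ 0.0412, P(conservative) ≈ 0.8198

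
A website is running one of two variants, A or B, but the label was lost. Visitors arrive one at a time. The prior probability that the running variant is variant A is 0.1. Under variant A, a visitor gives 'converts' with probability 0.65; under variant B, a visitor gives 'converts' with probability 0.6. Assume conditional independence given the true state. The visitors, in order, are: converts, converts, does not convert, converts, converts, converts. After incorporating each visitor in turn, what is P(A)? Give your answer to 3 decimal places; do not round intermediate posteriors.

After 'converts': P(A) = 0.65·0.1000 / (0.65·0.1000 + 0.6·0.9000) ≈ 0.1074
After 'converts': P(A) = 0.65·0.1074 / (0.65·0.1074 + 0.6·0.8926) ≈ 0.1154
After 'does not convert': P(A) = 0.35·0.1154 / (0.35·0.1154 + 0.4·0.8846) ≈ 0.1024
After 'converts': P(A) = 0.65·0.1024 / (0.65·0.1024 + 0.6·0.8976) ≈ 0.1100
After 'converts': P(A) = 0.65·0.1100 / (0.65·0.1100 + 0.6·0.8900) ≈ 0.1181
After 'converts': P(A) = 0.65·0.1181 / (0.65·0.1181 + 0.6·0.8819) ≈ 0.1267

0.127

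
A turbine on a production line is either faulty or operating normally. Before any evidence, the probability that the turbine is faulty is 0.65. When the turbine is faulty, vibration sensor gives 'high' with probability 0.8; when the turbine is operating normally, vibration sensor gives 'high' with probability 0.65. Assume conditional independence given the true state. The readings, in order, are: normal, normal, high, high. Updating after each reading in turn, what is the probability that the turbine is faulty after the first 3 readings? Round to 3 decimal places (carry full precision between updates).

0.427

After 'normal': P(faulty) = 0.2·0.6500 / (0.2·0.6500 + 0.35·0.3500) ≈ 0.5149
After 'normal': P(faulty) = 0.2·0.5149 / (0.2·0.5149 + 0.35·0.4851) ≈ 0.3775
After 'high': P(faulty) = 0.8·0.3775 / (0.8·0.3775 + 0.65·0.6225) ≈ 0.4274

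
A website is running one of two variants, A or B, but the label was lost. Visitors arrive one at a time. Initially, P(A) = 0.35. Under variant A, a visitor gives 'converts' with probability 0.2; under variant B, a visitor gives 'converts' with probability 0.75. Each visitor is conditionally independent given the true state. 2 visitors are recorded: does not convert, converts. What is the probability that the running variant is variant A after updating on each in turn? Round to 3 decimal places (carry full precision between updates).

0.315

After 'does not convert': P(A) = 0.8·0.3500 / (0.8·0.3500 + 0.25·0.6500) ≈ 0.6328
After 'converts': P(A) = 0.2·0.6328 / (0.2·0.6328 + 0.75·0.3672) ≈ 0.3148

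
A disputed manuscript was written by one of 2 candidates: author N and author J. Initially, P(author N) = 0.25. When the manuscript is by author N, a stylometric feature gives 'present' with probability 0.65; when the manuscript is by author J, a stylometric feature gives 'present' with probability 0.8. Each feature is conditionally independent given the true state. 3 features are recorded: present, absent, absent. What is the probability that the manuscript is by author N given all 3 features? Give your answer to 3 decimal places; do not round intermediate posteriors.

After 'present': P(author N) = 0.65·0.2500 / (0.65·0.2500 + 0.8·0.7500) ≈ 0.2131
After 'absent': P(author N) = 0.35·0.2131 / (0.35·0.2131 + 0.2·0.7869) ≈ 0.3216
After 'absent': P(author N) = 0.35·0.3216 / (0.35·0.3216 + 0.2·0.6784) ≈ 0.4534

0.453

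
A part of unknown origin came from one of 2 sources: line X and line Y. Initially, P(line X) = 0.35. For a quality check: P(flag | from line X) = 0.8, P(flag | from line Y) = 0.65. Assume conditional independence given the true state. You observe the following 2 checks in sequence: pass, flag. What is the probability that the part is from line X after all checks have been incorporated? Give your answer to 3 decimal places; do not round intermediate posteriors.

Apply Bayes' rule sequentially, carrying P(line X) forward.
After 'pass': P(line X) = 0.2·0.3500 / (0.2·0.3500 + 0.35·0.6500) ≈ 0.2353
After 'flag': P(line X) = 0.8·0.2353 / (0.8·0.2353 + 0.65·0.7647) ≈ 0.2747

0.275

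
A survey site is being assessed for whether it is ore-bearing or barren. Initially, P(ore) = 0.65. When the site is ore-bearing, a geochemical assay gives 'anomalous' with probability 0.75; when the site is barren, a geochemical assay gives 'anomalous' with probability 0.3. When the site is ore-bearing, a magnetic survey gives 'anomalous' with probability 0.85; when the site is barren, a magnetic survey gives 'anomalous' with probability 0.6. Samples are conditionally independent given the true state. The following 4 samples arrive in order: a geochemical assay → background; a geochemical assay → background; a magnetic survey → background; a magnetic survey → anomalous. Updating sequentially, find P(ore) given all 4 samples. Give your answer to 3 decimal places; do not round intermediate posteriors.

0.112

After a geochemical assay='background': P(ore) = 0.25·0.6500 / (0.25·0.6500 + 0.7·0.3500) ≈ 0.3988
After a geochemical assay='background': P(ore) = 0.25·0.3988 / (0.25·0.3988 + 0.7·0.6012) ≈ 0.1915
After a magnetic survey='background': P(ore) = 0.15·0.1915 / (0.15·0.1915 + 0.4·0.8085) ≈ 0.0816
After a magnetic survey='anomalous': P(ore) = 0.85·0.0816 / (0.85·0.0816 + 0.6·0.9184) ≈ 0.1118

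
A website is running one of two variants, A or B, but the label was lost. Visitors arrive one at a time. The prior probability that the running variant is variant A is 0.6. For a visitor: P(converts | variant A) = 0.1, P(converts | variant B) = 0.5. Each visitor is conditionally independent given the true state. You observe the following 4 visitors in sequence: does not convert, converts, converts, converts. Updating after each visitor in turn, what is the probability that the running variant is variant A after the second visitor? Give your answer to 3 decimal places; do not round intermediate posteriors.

After 'does not convert': P(A) = 0.9·0.6000 / (0.9·0.6000 + 0.5·0.4000) ≈ 0.7297
After 'converts': P(A) = 0.1·0.7297 / (0.1·0.7297 + 0.5·0.2703) ≈ 0.3506

0.351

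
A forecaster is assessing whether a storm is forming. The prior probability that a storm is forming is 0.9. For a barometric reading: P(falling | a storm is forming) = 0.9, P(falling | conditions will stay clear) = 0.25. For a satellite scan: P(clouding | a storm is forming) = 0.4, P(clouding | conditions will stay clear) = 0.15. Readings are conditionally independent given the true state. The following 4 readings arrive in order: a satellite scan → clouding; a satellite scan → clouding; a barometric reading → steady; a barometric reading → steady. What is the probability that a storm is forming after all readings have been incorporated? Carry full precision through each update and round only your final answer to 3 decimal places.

After a satellite scan='clouding': P(storm) = 0.4·0.9000 / (0.4·0.9000 + 0.15·0.1000) ≈ 0.9600
After a satellite scan='clouding': P(storm) = 0.4·0.9600 / (0.4·0.9600 + 0.15·0.0400) ≈ 0.9846
After a barometric reading='steady': P(storm) = 0.1·0.9846 / (0.1·0.9846 + 0.75·0.0154) ≈ 0.8951
After a barometric reading='steady': P(storm) = 0.1·0.8951 / (0.1·0.8951 + 0.75·0.1049) ≈ 0.5322

0.532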